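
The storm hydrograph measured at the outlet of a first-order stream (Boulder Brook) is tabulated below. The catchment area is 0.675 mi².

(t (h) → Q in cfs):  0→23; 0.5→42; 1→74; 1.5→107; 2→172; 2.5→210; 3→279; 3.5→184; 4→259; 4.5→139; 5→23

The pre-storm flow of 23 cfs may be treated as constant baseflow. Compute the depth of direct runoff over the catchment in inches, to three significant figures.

d ≈ 1.45 in

Direct runoff: 0.0, 19.0, 51.0, 84.0, 149.0, 187.0, 256.0, 161.0, 236.0, 116.0, 0.0 cfs; ΣQ_DR = 1259 cfs.
V = ΣQ_DR · Δt = 1259 × 1800 s = 2.266 × 10^6 ft³.
Over A = 0.675 mi², depth = V / A = 1.45 in.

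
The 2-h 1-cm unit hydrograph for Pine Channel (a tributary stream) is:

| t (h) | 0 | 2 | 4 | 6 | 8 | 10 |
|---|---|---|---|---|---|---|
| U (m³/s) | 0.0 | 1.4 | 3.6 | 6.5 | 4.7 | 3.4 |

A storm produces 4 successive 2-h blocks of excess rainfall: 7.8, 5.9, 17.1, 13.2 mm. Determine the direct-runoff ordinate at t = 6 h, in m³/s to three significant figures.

By discrete convolution, Q_j = Σ (P_i / 10 mm) · U_{j−i}.
At t = 6 h (j=3): Q = (7.8/10)·6.5 + (5.9/10)·3.6 + (17.1/10)·1.4 + (13.2/10)·0.0 = 9.59 m³/s.

Q ≈ 9.59 m³/s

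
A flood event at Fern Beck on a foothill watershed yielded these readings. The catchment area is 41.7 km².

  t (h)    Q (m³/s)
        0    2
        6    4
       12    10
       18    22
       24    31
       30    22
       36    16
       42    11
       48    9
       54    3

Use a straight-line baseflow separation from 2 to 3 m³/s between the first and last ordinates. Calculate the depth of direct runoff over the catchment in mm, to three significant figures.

Direct runoff: 0.00, 1.89, 7.78, 19.67, 28.56, 19.44, 13.33, 8.22, 6.11, 0.00 m³/s; ΣQ_DR = 105.0 m³/s.
V = ΣQ_DR · Δt = 105.0 × 21600 s = 2.268 × 10^6 m³.
Over A = 41.7 km², depth = V / A = 54.4 mm.

d ≈ 54.4 mm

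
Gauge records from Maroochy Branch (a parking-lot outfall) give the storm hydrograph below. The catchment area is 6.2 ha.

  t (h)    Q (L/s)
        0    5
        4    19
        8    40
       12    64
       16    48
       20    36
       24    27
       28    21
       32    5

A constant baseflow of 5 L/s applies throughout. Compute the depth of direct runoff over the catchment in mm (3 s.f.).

Direct runoff: 0.0, 14.0, 35.0, 59.0, 43.0, 31.0, 22.0, 16.0, 0.0 L/s; ΣQ_DR = 220.0 L/s.
V = ΣQ_DR · Δt = 220.0 × 14400 s = 3.168 × 10^6 L.
Over A = 6.2 ha, depth = V / A = 51.1 mm.

d ≈ 51.1 mm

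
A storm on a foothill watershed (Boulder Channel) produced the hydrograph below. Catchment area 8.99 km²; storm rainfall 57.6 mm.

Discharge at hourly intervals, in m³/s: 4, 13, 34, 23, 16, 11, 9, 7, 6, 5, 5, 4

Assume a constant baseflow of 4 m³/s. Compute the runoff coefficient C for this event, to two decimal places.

ΣQ_DR = 89.00 m³/s; V = ΣQ_DR·Δt = 3.204 × 10^5 m³.
Runoff depth d = V / A = 35.64 mm.
C = d / P = 35.64 / 57.6 = 0.62.

C ≈ 0.62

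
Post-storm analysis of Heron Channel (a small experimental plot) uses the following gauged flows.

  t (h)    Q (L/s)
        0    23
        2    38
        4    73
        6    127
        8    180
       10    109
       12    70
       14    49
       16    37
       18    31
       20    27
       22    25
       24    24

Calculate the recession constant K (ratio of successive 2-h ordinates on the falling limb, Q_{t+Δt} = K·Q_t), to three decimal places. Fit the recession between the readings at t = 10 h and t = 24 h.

K ≈ 0.806

Using the recession-limb readings at t = 10 h and t = 24 h: Q falls from 109 to 24 L/s over 7 intervals.
K = (Q₂/Q₁)^(1/7) = (24/109)^(1/7) = 0.806.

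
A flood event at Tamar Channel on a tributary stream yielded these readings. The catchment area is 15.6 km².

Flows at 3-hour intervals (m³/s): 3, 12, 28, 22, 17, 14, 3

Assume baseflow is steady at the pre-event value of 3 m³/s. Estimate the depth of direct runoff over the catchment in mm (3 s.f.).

Direct runoff: 0.0, 9.0, 25.0, 19.0, 14.0, 11.0, 0.0 m³/s; ΣQ_DR = 78.00 m³/s.
V = ΣQ_DR · Δt = 78.00 × 10800 s = 8.424 × 10^5 m³.
Over A = 15.6 km², depth = V / A = 54.0 mm.

d ≈ 54.0 mm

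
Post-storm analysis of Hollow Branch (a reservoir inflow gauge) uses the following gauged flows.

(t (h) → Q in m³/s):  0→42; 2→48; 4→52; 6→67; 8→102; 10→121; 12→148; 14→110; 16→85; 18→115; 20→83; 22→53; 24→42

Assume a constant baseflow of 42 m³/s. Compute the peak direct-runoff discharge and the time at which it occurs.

Subtracting baseflow gives direct-runoff ordinates: 0.0, 6.0, 10.0, 25.0, 60.0, 79.0, 106.0, 68.0, 43.0, 73.0, 41.0, 11.0, 0.0 m³/s.
The maximum is 106.0 m³/s, occurring at the reading for t = 12 h.

Q_p = 106.0 m³/s at t = 12 h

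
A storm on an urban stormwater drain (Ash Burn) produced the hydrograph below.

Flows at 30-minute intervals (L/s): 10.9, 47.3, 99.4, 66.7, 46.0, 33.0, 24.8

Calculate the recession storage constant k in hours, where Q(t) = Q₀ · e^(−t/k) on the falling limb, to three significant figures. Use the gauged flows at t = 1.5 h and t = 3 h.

On the falling limb, Q drops from 66.7 to 24.8 L/s between t = 1.5 h and t = 3 h (Δt = 1.5 h).
k = −Δt / ln(Q₂/Q₁) = −1.5 / ln(24.8/66.7) = 1.52 h.

k ≈ 1.52 h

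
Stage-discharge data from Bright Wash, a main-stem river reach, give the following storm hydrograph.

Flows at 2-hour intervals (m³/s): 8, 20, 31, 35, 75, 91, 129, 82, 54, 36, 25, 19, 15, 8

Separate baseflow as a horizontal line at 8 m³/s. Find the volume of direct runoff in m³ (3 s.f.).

V ≈ 3.72 × 10^6 m³

Direct-runoff ordinates (Q − Q_b): 0.0, 12.0, 23.0, 27.0, 67.0, 83.0, 121.0, 74.0, 46.0, 28.0, 17.0, 11.0, 7.0, 0.0 m³/s.
ΣQ_DR = 516.0 m³/s.
With Δt = 2 h = 7200 s, V = ΣQ_DR · Δt = 516.0 × 7200 = 3.72 × 10^6 m³.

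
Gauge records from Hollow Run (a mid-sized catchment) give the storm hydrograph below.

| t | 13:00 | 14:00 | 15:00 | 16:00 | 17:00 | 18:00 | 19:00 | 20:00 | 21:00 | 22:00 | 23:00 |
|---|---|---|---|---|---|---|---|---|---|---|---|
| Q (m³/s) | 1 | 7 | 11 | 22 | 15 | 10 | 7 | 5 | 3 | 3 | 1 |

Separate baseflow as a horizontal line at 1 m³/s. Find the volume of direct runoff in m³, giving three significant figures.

V ≈ 2.66 × 10^5 m³

Direct-runoff ordinates (Q − Q_b): 0.0, 6.0, 10.0, 21.0, 14.0, 9.0, 6.0, 4.0, 2.0, 2.0, 0.0 m³/s.
ΣQ_DR = 74.00 m³/s.
With Δt = 1 h = 3600 s, V = ΣQ_DR · Δt = 74.00 × 3600 = 2.66 × 10^5 m³.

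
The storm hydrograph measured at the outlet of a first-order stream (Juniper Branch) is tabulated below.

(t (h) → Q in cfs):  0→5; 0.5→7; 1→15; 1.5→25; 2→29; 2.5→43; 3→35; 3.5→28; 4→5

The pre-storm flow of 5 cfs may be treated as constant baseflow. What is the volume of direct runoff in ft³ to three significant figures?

Direct-runoff ordinates (Q − Q_b): 0.0, 2.0, 10.0, 20.0, 24.0, 38.0, 30.0, 23.0, 0.0 cfs.
ΣQ_DR = 147.0 cfs.
With Δt = 0.5 h = 1800 s, V = ΣQ_DR · Δt = 147.0 × 1800 = 2.65 × 10^5 ft³.

V ≈ 2.65 × 10^5 ft³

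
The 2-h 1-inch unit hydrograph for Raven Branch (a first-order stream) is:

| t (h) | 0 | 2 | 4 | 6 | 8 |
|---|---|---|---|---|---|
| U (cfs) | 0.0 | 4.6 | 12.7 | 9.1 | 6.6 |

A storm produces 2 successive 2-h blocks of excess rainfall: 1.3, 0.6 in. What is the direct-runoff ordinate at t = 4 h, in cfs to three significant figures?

Q ≈ 19.3 cfs

By discrete convolution, Q_j = Σ (P_i / 1 in) · U_{j−i}.
At t = 4 h (j=2): Q = (1.3/1)·12.7 + (0.6/1)·4.6 = 19.3 cfs.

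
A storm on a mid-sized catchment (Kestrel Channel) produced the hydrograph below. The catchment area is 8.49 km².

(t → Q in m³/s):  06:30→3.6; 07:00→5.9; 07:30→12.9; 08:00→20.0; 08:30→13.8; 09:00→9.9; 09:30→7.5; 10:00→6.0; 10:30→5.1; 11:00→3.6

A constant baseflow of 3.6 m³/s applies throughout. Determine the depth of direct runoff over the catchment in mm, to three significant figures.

d ≈ 11.1 mm

Direct runoff: 0.0, 2.3, 9.3, 16.4, 10.2, 6.3, 3.9, 2.4, 1.5, 0.0 m³/s; ΣQ_DR = 52.30 m³/s.
V = ΣQ_DR · Δt = 52.30 × 1800 s = 94140 m³.
Over A = 8.49 km², depth = V / A = 11.1 mm.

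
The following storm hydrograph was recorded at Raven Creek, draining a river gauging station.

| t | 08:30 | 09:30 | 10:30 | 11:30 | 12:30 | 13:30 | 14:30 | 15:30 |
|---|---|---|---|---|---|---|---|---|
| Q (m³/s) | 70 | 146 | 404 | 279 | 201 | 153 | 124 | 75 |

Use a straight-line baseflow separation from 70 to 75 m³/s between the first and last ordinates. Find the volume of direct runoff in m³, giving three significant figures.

Direct-runoff ordinates (Q − Q_b): 0.00, 75.29, 332.57, 206.86, 128.14, 79.43, 49.71, 0.00 m³/s.
ΣQ_DR = 872.0 m³/s.
With Δt = 1 h = 3600 s, V = ΣQ_DR · Δt = 872.0 × 3600 = 3.14 × 10^6 m³.

V ≈ 3.14 × 10^6 m³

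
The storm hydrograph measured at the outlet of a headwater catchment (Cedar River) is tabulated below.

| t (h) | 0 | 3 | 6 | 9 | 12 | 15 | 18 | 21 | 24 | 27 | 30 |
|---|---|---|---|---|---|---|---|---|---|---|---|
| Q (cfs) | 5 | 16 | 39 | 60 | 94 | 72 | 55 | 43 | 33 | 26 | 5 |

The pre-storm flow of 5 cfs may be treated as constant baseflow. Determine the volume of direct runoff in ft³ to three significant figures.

Direct-runoff ordinates (Q − Q_b): 0.0, 11.0, 34.0, 55.0, 89.0, 67.0, 50.0, 38.0, 28.0, 21.0, 0.0 cfs.
ΣQ_DR = 393.0 cfs.
With Δt = 3 h = 10800 s, V = ΣQ_DR · Δt = 393.0 × 10800 = 4.24 × 10^6 ft³.

V ≈ 4.24 × 10^6 ft³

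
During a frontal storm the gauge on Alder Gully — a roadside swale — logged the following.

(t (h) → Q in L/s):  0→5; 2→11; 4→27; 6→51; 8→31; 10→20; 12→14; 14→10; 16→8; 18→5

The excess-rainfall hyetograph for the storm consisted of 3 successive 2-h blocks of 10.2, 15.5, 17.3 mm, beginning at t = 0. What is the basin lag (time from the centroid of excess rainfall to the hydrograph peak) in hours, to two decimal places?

t_L ≈ 2.67 h

Centroid of excess rainfall: t_c = Σ P_i·t̄_i / ΣP_i = 3.3302 h (block centres at 1, 3, 5 h).
Hydrograph peak occurs at t = 6 h, so basin lag t_L = 6 − 3.3302 = 2.67 h.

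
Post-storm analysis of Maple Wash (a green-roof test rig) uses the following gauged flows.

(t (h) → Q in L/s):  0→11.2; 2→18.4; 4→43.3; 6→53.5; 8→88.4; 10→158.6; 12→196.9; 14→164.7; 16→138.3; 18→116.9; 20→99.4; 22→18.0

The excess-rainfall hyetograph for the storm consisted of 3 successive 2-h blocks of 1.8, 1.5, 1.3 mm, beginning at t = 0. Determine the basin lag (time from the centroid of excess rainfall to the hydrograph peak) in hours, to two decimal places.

t_L ≈ 9.22 h

Centroid of excess rainfall: t_c = Σ P_i·t̄_i / ΣP_i = 2.7826 h (block centres at 1, 3, 5 h).
Hydrograph peak occurs at t = 12 h, so basin lag t_L = 12 − 2.7826 = 9.22 h.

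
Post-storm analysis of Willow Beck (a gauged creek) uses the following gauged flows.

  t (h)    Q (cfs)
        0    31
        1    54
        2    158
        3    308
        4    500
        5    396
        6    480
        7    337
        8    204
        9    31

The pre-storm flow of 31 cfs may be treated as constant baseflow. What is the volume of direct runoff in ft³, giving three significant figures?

Direct-runoff ordinates (Q − Q_b): 0.0, 23.0, 127.0, 277.0, 469.0, 365.0, 449.0, 306.0, 173.0, 0.0 cfs.
ΣQ_DR = 2189 cfs.
With Δt = 1 h = 3600 s, V = ΣQ_DR · Δt = 2189 × 3600 = 7.88 × 10^6 ft³.

V ≈ 7.88 × 10^6 ft³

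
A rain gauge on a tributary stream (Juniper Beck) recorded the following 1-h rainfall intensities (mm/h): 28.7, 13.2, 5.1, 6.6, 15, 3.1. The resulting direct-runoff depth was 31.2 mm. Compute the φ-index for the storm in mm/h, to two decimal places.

φ ≈ 8.57 mm/h

Only the 3 blocks with intensity above φ contribute runoff: 28.7, 13.2, 15 mm/h.
Σ(I−φ)·Δt = d  ⇒  (28.7+13.2+15 − 3φ)·1 = 31.2
φ = (56.90 − 31.2/1) / 3 = 8.57 mm/h.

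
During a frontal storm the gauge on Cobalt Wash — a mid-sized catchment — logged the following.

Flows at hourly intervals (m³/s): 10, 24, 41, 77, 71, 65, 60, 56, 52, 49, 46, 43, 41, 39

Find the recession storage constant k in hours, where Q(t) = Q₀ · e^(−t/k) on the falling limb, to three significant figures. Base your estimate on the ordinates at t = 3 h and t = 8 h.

On the falling limb, Q drops from 77 to 52 m³/s between t = 3 h and t = 8 h (Δt = 5 h).
k = −Δt / ln(Q₂/Q₁) = −5 / ln(52/77) = 12.7 h.

k ≈ 12.7 h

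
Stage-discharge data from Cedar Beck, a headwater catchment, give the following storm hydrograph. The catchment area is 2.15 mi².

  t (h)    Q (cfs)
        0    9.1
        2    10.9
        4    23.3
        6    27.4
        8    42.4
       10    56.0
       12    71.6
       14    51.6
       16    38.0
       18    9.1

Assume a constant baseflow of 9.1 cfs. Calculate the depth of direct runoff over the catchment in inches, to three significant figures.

Direct runoff: 0.0, 1.8, 14.2, 18.3, 33.3, 46.9, 62.5, 42.5, 28.9, 0.0 cfs; ΣQ_DR = 248.4 cfs.
V = ΣQ_DR · Δt = 248.4 × 7200 s = 1.788 × 10^6 ft³.
Over A = 2.15 mi², depth = V / A = 0.358 in.

d ≈ 0.358 in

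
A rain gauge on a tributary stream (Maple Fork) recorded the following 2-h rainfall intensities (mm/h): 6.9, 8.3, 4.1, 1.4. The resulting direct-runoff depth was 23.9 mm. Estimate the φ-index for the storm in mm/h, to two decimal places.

Only the 3 blocks with intensity above φ contribute runoff: 6.9, 8.3, 4.1 mm/h.
Σ(I−φ)·Δt = d  ⇒  (6.9+8.3+4.1 − 3φ)·2 = 23.9
φ = (19.30 − 23.9/2) / 3 = 2.45 mm/h.

φ ≈ 2.45 mm/h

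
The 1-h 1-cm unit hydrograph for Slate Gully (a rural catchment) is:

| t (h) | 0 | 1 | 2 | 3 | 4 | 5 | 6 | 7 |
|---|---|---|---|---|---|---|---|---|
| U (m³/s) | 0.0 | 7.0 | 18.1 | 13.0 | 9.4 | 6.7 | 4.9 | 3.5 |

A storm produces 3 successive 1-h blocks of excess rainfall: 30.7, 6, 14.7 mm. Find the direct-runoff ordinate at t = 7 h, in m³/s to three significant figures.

By discrete convolution, Q_j = Σ (P_i / 10 mm) · U_{j−i}.
At t = 7 h (j=7): Q = (30.7/10)·3.5 + (6/10)·4.9 + (14.7/10)·6.7 = 23.5 m³/s.

Q ≈ 23.5 m³/s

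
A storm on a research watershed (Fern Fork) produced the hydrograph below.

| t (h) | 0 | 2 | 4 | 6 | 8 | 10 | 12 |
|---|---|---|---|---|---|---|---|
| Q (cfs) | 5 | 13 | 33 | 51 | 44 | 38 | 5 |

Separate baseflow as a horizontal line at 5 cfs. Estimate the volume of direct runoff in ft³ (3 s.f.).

V ≈ 1.11 × 10^6 ft³

Direct-runoff ordinates (Q − Q_b): 0.0, 8.0, 28.0, 46.0, 39.0, 33.0, 0.0 cfs.
ΣQ_DR = 154.0 cfs.
With Δt = 2 h = 7200 s, V = ΣQ_DR · Δt = 154.0 × 7200 = 1.11 × 10^6 ft³.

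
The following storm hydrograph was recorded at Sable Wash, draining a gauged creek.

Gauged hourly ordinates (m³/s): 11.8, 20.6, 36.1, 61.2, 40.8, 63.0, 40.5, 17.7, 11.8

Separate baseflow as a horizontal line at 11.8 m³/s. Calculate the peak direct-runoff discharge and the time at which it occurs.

Subtracting baseflow gives direct-runoff ordinates: 0.0, 8.8, 24.3, 49.4, 29.0, 51.2, 28.7, 5.9, 0.0 m³/s.
The maximum is 51.2 m³/s, occurring at the reading for t = 5 h.

Q_p = 51.2 m³/s at t = 5 h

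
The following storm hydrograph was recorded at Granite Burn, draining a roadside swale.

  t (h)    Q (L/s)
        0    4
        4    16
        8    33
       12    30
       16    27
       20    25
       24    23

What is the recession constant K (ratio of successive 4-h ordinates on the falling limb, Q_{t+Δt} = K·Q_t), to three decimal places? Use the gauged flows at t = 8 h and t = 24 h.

Using the recession-limb readings at t = 8 h and t = 24 h: Q falls from 33 to 23 L/s over 4 intervals.
K = (Q₂/Q₁)^(1/4) = (23/33)^(1/4) = 0.914.

K ≈ 0.914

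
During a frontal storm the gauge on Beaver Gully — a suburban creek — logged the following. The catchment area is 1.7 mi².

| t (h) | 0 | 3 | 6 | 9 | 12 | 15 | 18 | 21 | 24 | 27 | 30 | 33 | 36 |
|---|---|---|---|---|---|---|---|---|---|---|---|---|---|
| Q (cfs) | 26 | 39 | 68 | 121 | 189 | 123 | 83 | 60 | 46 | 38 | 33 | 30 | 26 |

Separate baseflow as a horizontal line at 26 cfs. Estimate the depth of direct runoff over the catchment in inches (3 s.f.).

Direct runoff: 0.0, 13.0, 42.0, 95.0, 163.0, 97.0, 57.0, 34.0, 20.0, 12.0, 7.0, 4.0, 0.0 cfs; ΣQ_DR = 544.0 cfs.
V = ΣQ_DR · Δt = 544.0 × 10800 s = 5.875 × 10^6 ft³.
Over A = 1.7 mi², depth = V / A = 1.49 in.

d ≈ 1.49 in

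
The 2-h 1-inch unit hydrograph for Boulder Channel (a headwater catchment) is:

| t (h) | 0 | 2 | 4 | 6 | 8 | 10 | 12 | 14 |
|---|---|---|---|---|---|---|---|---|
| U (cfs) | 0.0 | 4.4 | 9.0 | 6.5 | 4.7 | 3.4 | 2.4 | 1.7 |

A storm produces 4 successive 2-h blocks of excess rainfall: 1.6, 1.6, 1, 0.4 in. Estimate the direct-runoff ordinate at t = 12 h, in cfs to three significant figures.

By discrete convolution, Q_j = Σ (P_i / 1 in) · U_{j−i}.
At t = 12 h (j=6): Q = (1.6/1)·2.4 + (1.6/1)·3.4 + (1/1)·4.7 + (0.4/1)·6.5 = 16.6 cfs.

Q ≈ 16.6 cfs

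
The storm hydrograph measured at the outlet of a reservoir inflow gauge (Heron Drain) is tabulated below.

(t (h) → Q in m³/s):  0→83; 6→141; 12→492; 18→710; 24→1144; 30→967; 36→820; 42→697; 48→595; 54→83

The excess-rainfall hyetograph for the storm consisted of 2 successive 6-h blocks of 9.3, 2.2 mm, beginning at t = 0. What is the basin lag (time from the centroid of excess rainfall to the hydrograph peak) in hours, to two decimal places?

Centroid of excess rainfall: t_c = Σ P_i·t̄_i / ΣP_i = 4.1478 h (block centres at 3, 9 h).
Hydrograph peak occurs at t = 24 h, so basin lag t_L = 24 − 4.1478 = 19.85 h.

t_L ≈ 19.85 h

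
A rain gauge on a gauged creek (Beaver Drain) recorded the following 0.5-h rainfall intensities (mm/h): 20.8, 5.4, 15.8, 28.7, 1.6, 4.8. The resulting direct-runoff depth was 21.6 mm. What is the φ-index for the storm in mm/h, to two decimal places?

φ ≈ 7.37 mm/h

Only the 3 blocks with intensity above φ contribute runoff: 20.8, 15.8, 28.7 mm/h.
Σ(I−φ)·Δt = d  ⇒  (20.8+15.8+28.7 − 3φ)·0.5 = 21.6
φ = (65.30 − 21.6/0.5) / 3 = 7.37 mm/h.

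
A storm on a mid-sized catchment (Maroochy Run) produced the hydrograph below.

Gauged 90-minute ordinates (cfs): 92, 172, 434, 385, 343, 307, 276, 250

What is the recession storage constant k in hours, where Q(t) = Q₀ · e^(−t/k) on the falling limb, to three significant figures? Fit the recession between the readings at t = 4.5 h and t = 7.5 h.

On the falling limb, Q drops from 385 to 307 cfs between t = 4.5 h and t = 7.5 h (Δt = 3 h).
k = −Δt / ln(Q₂/Q₁) = −3 / ln(307/385) = 13.3 h.

k ≈ 13.3 h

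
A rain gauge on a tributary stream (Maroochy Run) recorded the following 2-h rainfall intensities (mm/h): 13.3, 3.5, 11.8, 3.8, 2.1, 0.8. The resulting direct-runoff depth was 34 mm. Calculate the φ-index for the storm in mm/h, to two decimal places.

Only the 2 blocks with intensity above φ contribute runoff: 13.3, 11.8 mm/h.
Σ(I−φ)·Δt = d  ⇒  (13.3+11.8 − 2φ)·2 = 34
φ = (25.10 − 34/2) / 2 = 4.05 mm/h.

φ ≈ 4.05 mm/h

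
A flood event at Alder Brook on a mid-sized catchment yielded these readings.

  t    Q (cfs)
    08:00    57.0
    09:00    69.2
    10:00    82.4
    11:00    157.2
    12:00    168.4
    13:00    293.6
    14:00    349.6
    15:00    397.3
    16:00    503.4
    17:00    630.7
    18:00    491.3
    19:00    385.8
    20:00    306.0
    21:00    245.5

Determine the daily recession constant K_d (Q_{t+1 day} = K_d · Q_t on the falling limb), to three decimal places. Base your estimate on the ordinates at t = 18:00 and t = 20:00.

K_d ≈ 0.003

Between t = 18:00 and t = 20:00 the flow falls from 491.3 to 306.0 cfs over 2×1 h = 2 h.
Per-interval ratio K = (306.0/491.3)^(1/2) = 0.7892; K_d = K^(24/1) = 0.003.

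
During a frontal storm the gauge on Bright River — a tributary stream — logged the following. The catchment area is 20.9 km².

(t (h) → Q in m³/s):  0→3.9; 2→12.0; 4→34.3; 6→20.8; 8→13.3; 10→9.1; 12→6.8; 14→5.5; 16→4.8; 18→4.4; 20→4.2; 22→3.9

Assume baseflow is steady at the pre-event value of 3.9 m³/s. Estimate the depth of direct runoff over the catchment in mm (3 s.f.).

d ≈ 26.3 mm

Direct runoff: 0.0, 8.1, 30.4, 16.9, 9.4, 5.2, 2.9, 1.6, 0.9, 0.5, 0.3, 0.0 m³/s; ΣQ_DR = 76.20 m³/s.
V = ΣQ_DR · Δt = 76.20 × 7200 s = 5.486 × 10^5 m³.
Over A = 20.9 km², depth = V / A = 26.3 mm.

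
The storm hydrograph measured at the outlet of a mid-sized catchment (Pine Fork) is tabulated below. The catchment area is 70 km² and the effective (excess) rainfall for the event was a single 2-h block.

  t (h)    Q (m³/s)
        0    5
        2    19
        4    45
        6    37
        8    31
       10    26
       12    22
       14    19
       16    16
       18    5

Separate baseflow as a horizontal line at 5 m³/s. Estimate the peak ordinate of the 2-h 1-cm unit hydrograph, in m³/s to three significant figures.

Direct runoff: 0.0, 14.0, 40.0, 32.0, 26.0, 21.0, 17.0, 14.0, 11.0, 0.0 m³/s; ΣQ_DR = 175.0 m³/s, peak = 40.0 m³/s.
Runoff depth d = ΣQ_DR·Δt / A = 175.0 × 7200 / (70 km²) = 18.00 mm.
The 1-cm UH is the DRH scaled by (10 mm)/d, so U_p = 40.0 × 10/18.00 = 22.2 m³/s.

U_p ≈ 22.2 m³/s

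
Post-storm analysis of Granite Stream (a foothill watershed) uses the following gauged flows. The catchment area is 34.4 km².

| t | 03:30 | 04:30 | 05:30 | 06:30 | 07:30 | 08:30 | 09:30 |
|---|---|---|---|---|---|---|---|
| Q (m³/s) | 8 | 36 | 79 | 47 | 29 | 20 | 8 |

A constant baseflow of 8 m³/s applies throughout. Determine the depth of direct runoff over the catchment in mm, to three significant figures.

Direct runoff: 0.0, 28.0, 71.0, 39.0, 21.0, 12.0, 0.0 m³/s; ΣQ_DR = 171.0 m³/s.
V = ΣQ_DR · Δt = 171.0 × 3600 s = 6.156 × 10^5 m³.
Over A = 34.4 km², depth = V / A = 17.9 mm.

d ≈ 17.9 mm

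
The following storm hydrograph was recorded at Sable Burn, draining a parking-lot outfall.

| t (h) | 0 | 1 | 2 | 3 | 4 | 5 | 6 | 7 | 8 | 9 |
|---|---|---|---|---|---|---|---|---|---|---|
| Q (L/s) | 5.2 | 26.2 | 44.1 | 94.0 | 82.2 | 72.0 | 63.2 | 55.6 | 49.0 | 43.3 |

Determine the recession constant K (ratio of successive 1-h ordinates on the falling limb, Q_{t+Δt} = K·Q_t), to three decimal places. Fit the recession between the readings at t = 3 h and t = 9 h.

K ≈ 0.879

Using the recession-limb readings at t = 3 h and t = 9 h: Q falls from 94.0 to 43.3 L/s over 6 intervals.
K = (Q₂/Q₁)^(1/6) = (43.3/94.0)^(1/6) = 0.879.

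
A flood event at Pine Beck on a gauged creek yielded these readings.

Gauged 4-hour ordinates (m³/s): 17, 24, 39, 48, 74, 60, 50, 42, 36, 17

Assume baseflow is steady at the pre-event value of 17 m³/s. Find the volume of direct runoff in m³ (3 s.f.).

Direct-runoff ordinates (Q − Q_b): 0.0, 7.0, 22.0, 31.0, 57.0, 43.0, 33.0, 25.0, 19.0, 0.0 m³/s.
ΣQ_DR = 237.0 m³/s.
With Δt = 4 h = 14400 s, V = ΣQ_DR · Δt = 237.0 × 14400 = 3.41 × 10^6 m³.

V ≈ 3.41 × 10^6 m³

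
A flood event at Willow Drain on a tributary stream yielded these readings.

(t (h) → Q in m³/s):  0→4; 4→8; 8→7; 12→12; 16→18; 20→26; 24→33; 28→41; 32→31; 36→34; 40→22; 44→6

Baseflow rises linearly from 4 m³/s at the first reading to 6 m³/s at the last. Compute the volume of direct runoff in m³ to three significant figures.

V ≈ 2.62 × 10^6 m³

Direct-runoff ordinates (Q − Q_b): 0.00, 3.82, 2.64, 7.45, 13.27, 21.09, 27.91, 35.73, 25.55, 28.36, 16.18, 0.00 m³/s.
ΣQ_DR = 182.0 m³/s.
With Δt = 4 h = 14400 s, V = ΣQ_DR · Δt = 182.0 × 14400 = 2.62 × 10^6 m³.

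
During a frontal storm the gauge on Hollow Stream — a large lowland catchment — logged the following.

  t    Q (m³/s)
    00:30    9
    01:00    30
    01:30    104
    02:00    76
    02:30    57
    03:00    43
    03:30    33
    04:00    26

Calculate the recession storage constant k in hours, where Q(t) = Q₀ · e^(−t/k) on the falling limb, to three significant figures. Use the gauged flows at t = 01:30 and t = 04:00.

On the falling limb, Q drops from 104 to 26 m³/s between t = 01:30 and t = 04:00 (Δt = 2.5 h).
k = −Δt / ln(Q₂/Q₁) = −2.5 / ln(26/104) = 1.80 h.

k ≈ 1.80 h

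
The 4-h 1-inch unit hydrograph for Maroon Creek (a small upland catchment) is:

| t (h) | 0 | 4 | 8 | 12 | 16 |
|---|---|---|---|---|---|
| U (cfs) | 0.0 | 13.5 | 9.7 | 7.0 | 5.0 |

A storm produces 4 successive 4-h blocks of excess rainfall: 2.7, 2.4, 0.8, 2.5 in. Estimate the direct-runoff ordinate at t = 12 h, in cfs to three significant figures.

Q ≈ 53.0 cfs

By discrete convolution, Q_j = Σ (P_i / 1 in) · U_{j−i}.
At t = 12 h (j=3): Q = (2.7/1)·7.0 + (2.4/1)·9.7 + (0.8/1)·13.5 + (2.5/1)·0.0 = 53.0 cfs.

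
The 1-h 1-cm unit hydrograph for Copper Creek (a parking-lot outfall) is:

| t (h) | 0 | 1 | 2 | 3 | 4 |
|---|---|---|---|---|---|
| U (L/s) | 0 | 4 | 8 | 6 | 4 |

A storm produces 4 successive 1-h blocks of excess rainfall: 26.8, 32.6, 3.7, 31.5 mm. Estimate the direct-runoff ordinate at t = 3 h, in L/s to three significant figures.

By discrete convolution, Q_j = Σ (P_i / 10 mm) · U_{j−i}.
At t = 3 h (j=3): Q = (26.8/10)·6 + (32.6/10)·8 + (3.7/10)·4 + (31.5/10)·0 = 43.6 L/s.

Q ≈ 43.6 L/s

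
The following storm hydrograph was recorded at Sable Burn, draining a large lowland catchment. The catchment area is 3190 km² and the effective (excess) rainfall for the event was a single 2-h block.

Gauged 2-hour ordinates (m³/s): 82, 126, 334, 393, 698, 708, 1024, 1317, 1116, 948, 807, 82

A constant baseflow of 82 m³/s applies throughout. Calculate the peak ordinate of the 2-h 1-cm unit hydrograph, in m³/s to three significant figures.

Direct runoff: 0.0, 44.0, 252.0, 311.0, 616.0, 626.0, 942.0, 1235.0, 1034.0, 866.0, 725.0, 0.0 m³/s; ΣQ_DR = 6651 m³/s, peak = 1235.0 m³/s.
Runoff depth d = ΣQ_DR·Δt / A = 6651 × 7200 / (3190 km²) = 15.01 mm.
The 1-cm UH is the DRH scaled by (10 mm)/d, so U_p = 1235.0 × 10/15.01 = 823 m³/s.

U_p ≈ 823 m³/s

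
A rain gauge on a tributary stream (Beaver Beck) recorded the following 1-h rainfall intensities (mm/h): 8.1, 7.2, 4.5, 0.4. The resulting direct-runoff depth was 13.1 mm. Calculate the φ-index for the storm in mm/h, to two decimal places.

φ ≈ 2.23 mm/h

Only the 3 blocks with intensity above φ contribute runoff: 8.1, 7.2, 4.5 mm/h.
Σ(I−φ)·Δt = d  ⇒  (8.1+7.2+4.5 − 3φ)·1 = 13.1
φ = (19.80 − 13.1/1) / 3 = 2.23 mm/h.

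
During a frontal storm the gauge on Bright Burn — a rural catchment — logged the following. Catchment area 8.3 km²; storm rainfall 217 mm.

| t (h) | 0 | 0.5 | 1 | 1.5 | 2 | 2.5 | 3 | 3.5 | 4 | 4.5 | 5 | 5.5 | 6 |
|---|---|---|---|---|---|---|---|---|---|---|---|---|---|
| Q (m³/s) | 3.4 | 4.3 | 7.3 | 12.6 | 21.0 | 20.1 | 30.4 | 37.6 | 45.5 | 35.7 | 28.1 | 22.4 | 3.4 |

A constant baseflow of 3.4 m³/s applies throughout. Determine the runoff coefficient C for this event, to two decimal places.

ΣQ_DR = 227.6 m³/s; V = ΣQ_DR·Δt = 4.097 × 10^5 m³.
Runoff depth d = V / A = 49.36 mm.
C = d / P = 49.36 / 217 = 0.23.

C ≈ 0.23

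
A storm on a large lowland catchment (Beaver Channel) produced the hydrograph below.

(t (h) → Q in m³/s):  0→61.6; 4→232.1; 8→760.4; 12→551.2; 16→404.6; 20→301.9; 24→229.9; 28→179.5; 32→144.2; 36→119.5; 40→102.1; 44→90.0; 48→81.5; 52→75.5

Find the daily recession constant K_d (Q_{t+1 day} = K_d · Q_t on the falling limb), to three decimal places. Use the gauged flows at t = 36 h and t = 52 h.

Between t = 36 h and t = 52 h the flow falls from 119.5 to 75.5 m³/s over 4×4 h = 16 h.
Per-interval ratio K = (75.5/119.5)^(1/4) = 0.8915; K_d = K^(24/4) = 0.502.

K_d ≈ 0.502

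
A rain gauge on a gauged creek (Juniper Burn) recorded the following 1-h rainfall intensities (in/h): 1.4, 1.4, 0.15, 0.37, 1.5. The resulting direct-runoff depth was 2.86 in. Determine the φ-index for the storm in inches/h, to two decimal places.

φ ≈ 0.48 in/h

Only the 3 blocks with intensity above φ contribute runoff: 1.4, 1.4, 1.5 in/h.
Σ(I−φ)·Δt = d  ⇒  (1.4+1.4+1.5 − 3φ)·1 = 2.86
φ = (4.300 − 2.86/1) / 3 = 0.48 in/h.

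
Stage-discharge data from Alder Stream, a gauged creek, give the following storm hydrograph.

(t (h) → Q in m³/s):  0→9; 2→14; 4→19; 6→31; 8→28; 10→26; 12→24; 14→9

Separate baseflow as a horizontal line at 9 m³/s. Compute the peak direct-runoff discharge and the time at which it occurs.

Q_p = 22.0 m³/s at t = 6 h

Subtracting baseflow gives direct-runoff ordinates: 0.0, 5.0, 10.0, 22.0, 19.0, 17.0, 15.0, 0.0 m³/s.
The maximum is 22.0 m³/s, occurring at the reading for t = 6 h.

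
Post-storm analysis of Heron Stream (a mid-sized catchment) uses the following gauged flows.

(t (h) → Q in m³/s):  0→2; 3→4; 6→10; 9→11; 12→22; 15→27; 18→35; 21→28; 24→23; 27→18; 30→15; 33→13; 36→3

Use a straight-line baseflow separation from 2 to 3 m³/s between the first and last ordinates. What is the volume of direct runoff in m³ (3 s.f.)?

V ≈ 1.93 × 10^6 m³

Direct-runoff ordinates (Q − Q_b): 0.00, 1.92, 7.83, 8.75, 19.67, 24.58, 32.50, 25.42, 20.33, 15.25, 12.17, 10.08, 0.00 m³/s.
ΣQ_DR = 178.5 m³/s.
With Δt = 3 h = 10800 s, V = ΣQ_DR · Δt = 178.5 × 10800 = 1.93 × 10^6 m³.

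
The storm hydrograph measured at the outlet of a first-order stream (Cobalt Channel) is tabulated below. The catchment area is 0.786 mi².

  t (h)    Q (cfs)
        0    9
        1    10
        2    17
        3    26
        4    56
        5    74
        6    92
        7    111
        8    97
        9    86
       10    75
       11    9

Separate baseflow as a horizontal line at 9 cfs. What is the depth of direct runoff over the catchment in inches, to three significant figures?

d ≈ 1.09 in

Direct runoff: 0.0, 1.0, 8.0, 17.0, 47.0, 65.0, 83.0, 102.0, 88.0, 77.0, 66.0, 0.0 cfs; ΣQ_DR = 554.0 cfs.
V = ΣQ_DR · Δt = 554.0 × 3600 s = 1.994 × 10^6 ft³.
Over A = 0.786 mi², depth = V / A = 1.09 in.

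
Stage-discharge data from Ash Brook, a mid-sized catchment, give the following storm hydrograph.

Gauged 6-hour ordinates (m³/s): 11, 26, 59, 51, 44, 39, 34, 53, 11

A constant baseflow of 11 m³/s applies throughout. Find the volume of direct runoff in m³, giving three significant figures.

V ≈ 4.95 × 10^6 m³

Direct-runoff ordinates (Q − Q_b): 0.0, 15.0, 48.0, 40.0, 33.0, 28.0, 23.0, 42.0, 0.0 m³/s.
ΣQ_DR = 229.0 m³/s.
With Δt = 6 h = 21600 s, V = ΣQ_DR · Δt = 229.0 × 21600 = 4.95 × 10^6 m³.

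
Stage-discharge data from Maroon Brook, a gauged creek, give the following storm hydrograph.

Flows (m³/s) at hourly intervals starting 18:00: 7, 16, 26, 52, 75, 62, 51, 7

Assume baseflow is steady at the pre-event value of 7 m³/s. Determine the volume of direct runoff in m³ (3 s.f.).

V ≈ 8.64 × 10^5 m³

Direct-runoff ordinates (Q − Q_b): 0.0, 9.0, 19.0, 45.0, 68.0, 55.0, 44.0, 0.0 m³/s.
ΣQ_DR = 240.0 m³/s.
With Δt = 1 h = 3600 s, V = ΣQ_DR · Δt = 240.0 × 3600 = 8.64 × 10^5 m³.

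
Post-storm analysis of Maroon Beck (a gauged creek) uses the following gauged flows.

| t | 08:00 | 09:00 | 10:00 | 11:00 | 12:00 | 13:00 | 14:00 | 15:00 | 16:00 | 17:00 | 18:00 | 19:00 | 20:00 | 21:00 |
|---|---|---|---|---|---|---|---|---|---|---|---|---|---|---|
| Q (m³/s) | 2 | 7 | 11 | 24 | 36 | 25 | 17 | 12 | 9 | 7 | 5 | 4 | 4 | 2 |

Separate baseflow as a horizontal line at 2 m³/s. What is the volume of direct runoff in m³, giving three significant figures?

V ≈ 4.93 × 10^5 m³

Direct-runoff ordinates (Q − Q_b): 0.0, 5.0, 9.0, 22.0, 34.0, 23.0, 15.0, 10.0, 7.0, 5.0, 3.0, 2.0, 2.0, 0.0 m³/s.
ΣQ_DR = 137.0 m³/s.
With Δt = 1 h = 3600 s, V = ΣQ_DR · Δt = 137.0 × 3600 = 4.93 × 10^5 m³.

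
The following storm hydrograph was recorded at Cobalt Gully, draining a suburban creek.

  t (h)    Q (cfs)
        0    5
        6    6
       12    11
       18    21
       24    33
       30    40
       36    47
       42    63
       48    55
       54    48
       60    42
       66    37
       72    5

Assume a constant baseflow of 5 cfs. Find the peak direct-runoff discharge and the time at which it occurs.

Subtracting baseflow gives direct-runoff ordinates: 0.0, 1.0, 6.0, 16.0, 28.0, 35.0, 42.0, 58.0, 50.0, 43.0, 37.0, 32.0, 0.0 cfs.
The maximum is 58.0 cfs, occurring at the reading for t = 42 h.

Q_p = 58.0 cfs at t = 42 h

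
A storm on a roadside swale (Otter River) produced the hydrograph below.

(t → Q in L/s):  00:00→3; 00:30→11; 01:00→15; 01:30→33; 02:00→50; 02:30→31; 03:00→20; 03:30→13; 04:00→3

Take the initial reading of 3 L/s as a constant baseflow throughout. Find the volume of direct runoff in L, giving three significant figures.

V ≈ 2.74 × 10^5 L

Direct-runoff ordinates (Q − Q_b): 0.0, 8.0, 12.0, 30.0, 47.0, 28.0, 17.0, 10.0, 0.0 L/s.
ΣQ_DR = 152.0 L/s.
With Δt = 0.5 h = 1800 s, V = ΣQ_DR · Δt = 152.0 × 1800 = 2.74 × 10^5 L.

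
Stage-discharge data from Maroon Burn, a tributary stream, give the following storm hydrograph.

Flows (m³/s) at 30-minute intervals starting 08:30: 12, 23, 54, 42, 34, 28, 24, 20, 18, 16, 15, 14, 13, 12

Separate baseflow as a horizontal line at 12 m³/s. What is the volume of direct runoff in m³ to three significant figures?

V ≈ 2.83 × 10^5 m³

Direct-runoff ordinates (Q − Q_b): 0.0, 11.0, 42.0, 30.0, 22.0, 16.0, 12.0, 8.0, 6.0, 4.0, 3.0, 2.0, 1.0, 0.0 m³/s.
ΣQ_DR = 157.0 m³/s.
With Δt = 0.5 h = 1800 s, V = ΣQ_DR · Δt = 157.0 × 1800 = 2.83 × 10^5 m³.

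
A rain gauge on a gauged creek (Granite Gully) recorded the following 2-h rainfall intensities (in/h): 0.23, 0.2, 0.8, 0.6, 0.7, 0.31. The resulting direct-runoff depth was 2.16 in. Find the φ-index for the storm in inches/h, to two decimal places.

φ ≈ 0.34 in/h

Only the 3 blocks with intensity above φ contribute runoff: 0.8, 0.6, 0.7 in/h.
Σ(I−φ)·Δt = d  ⇒  (0.8+0.6+0.7 − 3φ)·2 = 2.16
φ = (2.100 − 2.16/2) / 3 = 0.34 in/h.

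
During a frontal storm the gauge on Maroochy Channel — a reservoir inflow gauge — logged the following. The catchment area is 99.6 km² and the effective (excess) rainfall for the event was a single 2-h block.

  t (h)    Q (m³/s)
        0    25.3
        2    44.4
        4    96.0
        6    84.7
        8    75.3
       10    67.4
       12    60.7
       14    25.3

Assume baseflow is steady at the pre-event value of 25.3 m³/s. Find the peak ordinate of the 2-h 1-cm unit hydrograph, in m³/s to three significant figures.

U_p ≈ 35.3 m³/s

Direct runoff: 0.0, 19.1, 70.7, 59.4, 50.0, 42.1, 35.4, 0.0 m³/s; ΣQ_DR = 276.7 m³/s, peak = 70.7 m³/s.
Runoff depth d = ΣQ_DR·Δt / A = 276.7 × 7200 / (99.6 km²) = 20.00 mm.
The 1-cm UH is the DRH scaled by (10 mm)/d, so U_p = 70.7 × 10/20.00 = 35.3 m³/s.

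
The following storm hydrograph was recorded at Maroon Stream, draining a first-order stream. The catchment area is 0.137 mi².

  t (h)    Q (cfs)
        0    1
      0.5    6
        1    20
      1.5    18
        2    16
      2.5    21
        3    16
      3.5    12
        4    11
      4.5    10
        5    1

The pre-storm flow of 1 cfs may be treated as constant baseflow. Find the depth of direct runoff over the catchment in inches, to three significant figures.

d ≈ 0.684 in

Direct runoff: 0.0, 5.0, 19.0, 17.0, 15.0, 20.0, 15.0, 11.0, 10.0, 9.0, 0.0 cfs; ΣQ_DR = 121.0 cfs.
V = ΣQ_DR · Δt = 121.0 × 1800 s = 2.178 × 10^5 ft³.
Over A = 0.137 mi², depth = V / A = 0.684 in.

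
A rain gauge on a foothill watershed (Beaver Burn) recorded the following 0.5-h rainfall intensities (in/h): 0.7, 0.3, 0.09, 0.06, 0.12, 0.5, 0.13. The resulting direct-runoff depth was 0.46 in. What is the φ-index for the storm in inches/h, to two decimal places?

Only the 3 blocks with intensity above φ contribute runoff: 0.7, 0.3, 0.5 in/h.
Σ(I−φ)·Δt = d  ⇒  (0.7+0.3+0.5 − 3φ)·0.5 = 0.46
φ = (1.500 − 0.46/0.5) / 3 = 0.19 in/h.

φ ≈ 0.19 in/h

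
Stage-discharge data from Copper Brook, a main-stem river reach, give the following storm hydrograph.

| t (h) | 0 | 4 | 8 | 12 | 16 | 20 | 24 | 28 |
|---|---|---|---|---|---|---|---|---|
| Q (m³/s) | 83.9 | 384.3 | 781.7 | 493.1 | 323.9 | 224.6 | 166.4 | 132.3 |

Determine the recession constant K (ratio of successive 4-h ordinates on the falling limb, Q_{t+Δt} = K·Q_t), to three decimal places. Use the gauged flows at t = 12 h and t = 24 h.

K ≈ 0.696

Using the recession-limb readings at t = 12 h and t = 24 h: Q falls from 493.1 to 166.4 m³/s over 3 intervals.
K = (Q₂/Q₁)^(1/3) = (166.4/493.1)^(1/3) = 0.696.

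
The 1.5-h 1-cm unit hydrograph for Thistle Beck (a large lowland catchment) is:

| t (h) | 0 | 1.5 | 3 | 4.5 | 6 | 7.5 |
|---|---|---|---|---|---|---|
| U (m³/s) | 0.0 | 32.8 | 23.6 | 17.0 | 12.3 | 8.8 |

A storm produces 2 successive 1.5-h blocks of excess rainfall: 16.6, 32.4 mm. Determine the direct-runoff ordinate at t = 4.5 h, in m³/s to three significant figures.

By discrete convolution, Q_j = Σ (P_i / 10 mm) · U_{j−i}.
At t = 4.5 h (j=3): Q = (16.6/10)·17.0 + (32.4/10)·23.6 = 105 m³/s.

Q ≈ 105 m³/s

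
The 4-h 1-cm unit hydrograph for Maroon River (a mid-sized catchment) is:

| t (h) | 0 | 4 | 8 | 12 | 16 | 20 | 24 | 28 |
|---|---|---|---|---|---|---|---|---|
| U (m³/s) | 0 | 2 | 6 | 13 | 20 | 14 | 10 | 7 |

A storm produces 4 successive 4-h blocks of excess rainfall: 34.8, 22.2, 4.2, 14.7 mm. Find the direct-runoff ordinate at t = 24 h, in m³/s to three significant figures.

Q ≈ 93.4 m³/s

By discrete convolution, Q_j = Σ (P_i / 10 mm) · U_{j−i}.
At t = 24 h (j=6): Q = (34.8/10)·10 + (22.2/10)·14 + (4.2/10)·20 + (14.7/10)·13 = 93.4 m³/s.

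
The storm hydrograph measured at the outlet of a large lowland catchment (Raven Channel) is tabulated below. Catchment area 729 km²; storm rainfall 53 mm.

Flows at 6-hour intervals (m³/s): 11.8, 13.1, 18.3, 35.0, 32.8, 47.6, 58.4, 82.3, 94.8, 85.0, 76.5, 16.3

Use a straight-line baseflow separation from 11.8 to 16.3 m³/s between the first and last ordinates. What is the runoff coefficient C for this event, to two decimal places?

ΣQ_DR = 403.3 m³/s; V = ΣQ_DR·Δt = 8.711 × 10^6 m³.
Runoff depth d = V / A = 11.95 mm.
C = d / P = 11.95 / 53 = 0.23.

C ≈ 0.23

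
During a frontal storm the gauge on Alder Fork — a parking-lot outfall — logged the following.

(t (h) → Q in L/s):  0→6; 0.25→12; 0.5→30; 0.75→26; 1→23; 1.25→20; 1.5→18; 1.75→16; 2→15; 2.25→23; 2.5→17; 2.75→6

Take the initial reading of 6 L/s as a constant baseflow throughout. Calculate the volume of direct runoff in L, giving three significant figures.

Direct-runoff ordinates (Q − Q_b): 0.0, 6.0, 24.0, 20.0, 17.0, 14.0, 12.0, 10.0, 9.0, 17.0, 11.0, 0.0 L/s.
ΣQ_DR = 140.0 L/s.
With Δt = 0.25 h = 900 s, V = ΣQ_DR · Δt = 140.0 × 900 = 1.26 × 10^5 L.

V ≈ 1.26 × 10^5 L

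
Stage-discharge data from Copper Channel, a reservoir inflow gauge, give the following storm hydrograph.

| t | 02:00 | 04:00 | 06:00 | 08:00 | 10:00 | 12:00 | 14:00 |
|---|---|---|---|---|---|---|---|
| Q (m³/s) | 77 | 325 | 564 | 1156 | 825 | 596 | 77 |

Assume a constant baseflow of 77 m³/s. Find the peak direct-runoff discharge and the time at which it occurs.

Q_p = 1079.0 m³/s at t = 08:00

Subtracting baseflow gives direct-runoff ordinates: 0.0, 248.0, 487.0, 1079.0, 748.0, 519.0, 0.0 m³/s.
The maximum is 1079.0 m³/s, occurring at the reading for t = 08:00.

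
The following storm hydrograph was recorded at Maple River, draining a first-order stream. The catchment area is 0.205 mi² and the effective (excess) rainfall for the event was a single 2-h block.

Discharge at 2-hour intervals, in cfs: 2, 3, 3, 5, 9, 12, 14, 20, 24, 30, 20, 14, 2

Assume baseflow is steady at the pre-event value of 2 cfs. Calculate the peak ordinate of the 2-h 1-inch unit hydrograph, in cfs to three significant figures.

U_p ≈ 14.0 cfs

Direct runoff: 0.0, 1.0, 1.0, 3.0, 7.0, 10.0, 12.0, 18.0, 22.0, 28.0, 18.0, 12.0, 0.0 cfs; ΣQ_DR = 132.0 cfs, peak = 28.0 cfs.
Runoff depth d = ΣQ_DR·Δt / A = 132.0 × 7200 / (0.205 mi²) = 1.996 in.
The 1-inch UH is the DRH scaled by (1 in)/d, so U_p = 28.0 × 1/1.996 = 14.0 cfs.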